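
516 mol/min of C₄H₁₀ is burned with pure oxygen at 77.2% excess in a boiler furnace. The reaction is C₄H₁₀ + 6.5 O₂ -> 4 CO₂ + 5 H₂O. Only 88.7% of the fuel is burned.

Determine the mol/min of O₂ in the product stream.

2970 mol/min

Stoichiometric O₂ = 6.5 × 516 = 3354 mol/min; O₂ fed = 3354 × 1.772 = 5943 mol/min.
Fuel reacted = 0.887 × 516 → ξ = 457.7 mol/min.
Outlet (n = n₀ + ν ξ):
  C₄H₁₀: 516 − 1(457.7) = 58.31
  O₂: 5943 − 6.5(457.7) = 2968
  CO₂: 0 + 4(457.7) = 1831
  H₂O: 0 + 5(457.7) = 2288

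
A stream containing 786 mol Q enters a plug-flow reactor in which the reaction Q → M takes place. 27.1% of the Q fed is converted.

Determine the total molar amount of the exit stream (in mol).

Q reacted = 0.271 × 786 = 213 mol; ν_Q = −1, so ξ = 213/1 = 213 mol.
Outlet amounts (n = n₀ + ν ξ):
  Q: 786 − 1(213) = 573
  M: 0 + 1(213) = 213
Total out = 573 + 213 = 786 mol.

786 mol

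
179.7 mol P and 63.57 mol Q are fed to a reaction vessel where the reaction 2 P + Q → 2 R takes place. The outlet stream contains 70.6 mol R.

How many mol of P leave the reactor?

For R: n = n₀ + 2ξ → 70.6 = 0 + 2ξ, giving ξ = 35.3 mol.
Outlet amounts (n = n₀ + ν ξ):
  P: 179.7 − 2(35.3) = 109.1
  Q: 63.57 − 1(35.3) = 28.27
  R: 0 + 2(35.3) = 70.6

109 mol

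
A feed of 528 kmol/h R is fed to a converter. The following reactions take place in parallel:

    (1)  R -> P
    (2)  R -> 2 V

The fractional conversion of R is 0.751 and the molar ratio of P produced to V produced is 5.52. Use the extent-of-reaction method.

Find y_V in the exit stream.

0.117

Conversion of R: R consumed = 0.751 × 528 = 396.5 kmol/h = 1ξ₁ + 1ξ₂.
Selectivity: 1ξ₁ / (2ξ₂) = 5.52 → ξ₁ = 11.04 ξ₂.
Substitute: (1·11.04 + 1) ξ₂ = 396.5 → ξ₂ = 32.93 kmol/h, ξ₁ = 363.6 kmol/h.
Outlet amounts (n = n₀ + Σ ν·ξ):
  R: 528 − 1(363.6) − 1(32.93) = 131.5
  P: 0 + 1(363.6) = 363.6
  V: 0 + 2(32.93) = 65.87
Total out = 560.9 kmol/h; y_V = 65.87 / 560.9 = 0.1174.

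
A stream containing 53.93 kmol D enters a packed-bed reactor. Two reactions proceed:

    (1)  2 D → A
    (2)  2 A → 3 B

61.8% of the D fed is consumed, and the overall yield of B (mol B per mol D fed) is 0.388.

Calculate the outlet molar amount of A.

Conversion of D: D consumed = 2ξ₁ = 0.618 × 53.93 → ξ₁ = 16.66 kmol.
Yield of B: 3ξ₂ / 53.93 = 0.388 → ξ₂ = 6.975 kmol.
Outlet amounts (n = n₀ + Σ ν·ξ):
  D: 53.93 − 2(16.66) = 20.6
  A: 0 + 1(16.66) − 2(6.975) = 2.714
  B: 0 + 3(6.975) = 20.92

2.71 kmol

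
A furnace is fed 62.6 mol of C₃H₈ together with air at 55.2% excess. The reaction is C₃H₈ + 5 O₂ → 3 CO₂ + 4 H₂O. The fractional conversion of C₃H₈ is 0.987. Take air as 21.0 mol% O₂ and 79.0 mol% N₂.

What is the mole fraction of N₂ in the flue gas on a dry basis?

Stoichiometric O₂ = 5 × 62.6 = 313 mol; O₂ fed = 313 × 1.552 = 485.8 mol.
N₂ fed = 485.8 × 79/21 = 1827 mol.
Fuel reacted = 0.987 × 62.6 → ξ = 61.79 mol.
Outlet (n = n₀ + ν ξ):
  C₃H₈: 62.6 − 1(61.79) = 0.8138
  O₂: 485.8 − 5(61.79) = 176.8
  N₂: 1827 (inert)
  CO₂: 0 + 3(61.79) = 185.4
  H₂O: 0 + 4(61.79) = 247.1
Dry total = 2190 mol; y_N₂ (dry) = 1827 / 2190 = 0.8343.

0.834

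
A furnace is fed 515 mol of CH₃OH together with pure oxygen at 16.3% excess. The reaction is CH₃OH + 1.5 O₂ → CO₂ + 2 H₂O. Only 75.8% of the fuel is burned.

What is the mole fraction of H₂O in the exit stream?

0.485

Stoichiometric O₂ = 1.5 × 515 = 772.5 mol; O₂ fed = 772.5 × 1.163 = 898.4 mol.
Fuel reacted = 0.758 × 515 → ξ = 390.4 mol.
Outlet (n = n₀ + ν ξ):
  CH₃OH: 515 − 1(390.4) = 124.6
  O₂: 898.4 − 1.5(390.4) = 312.9
  CO₂: 0 + 1(390.4) = 390.4
  H₂O: 0 + 2(390.4) = 780.7
Total out = 1609 mol; y_H₂O = 780.7 / 1609 = 0.4854.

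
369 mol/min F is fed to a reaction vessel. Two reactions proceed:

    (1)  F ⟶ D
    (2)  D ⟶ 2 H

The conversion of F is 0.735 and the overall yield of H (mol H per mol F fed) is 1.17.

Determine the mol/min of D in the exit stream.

55.3 mol/min

Conversion of F: F consumed = 1ξ₁ = 0.735 × 369 → ξ₁ = 271.2 mol/min.
Yield of H: 2ξ₂ / 369 = 1.17 → ξ₂ = 215.9 mol/min.
Outlet amounts (n = n₀ + Σ ν·ξ):
  F: 369 − 1(271.2) = 97.79
  D: 0 + 1(271.2) − 1(215.9) = 55.35
  H: 0 + 2(215.9) = 431.7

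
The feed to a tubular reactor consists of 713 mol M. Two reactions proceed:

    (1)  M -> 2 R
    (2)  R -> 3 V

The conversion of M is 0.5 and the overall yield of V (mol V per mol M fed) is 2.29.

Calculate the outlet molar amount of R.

169 mol

Conversion of M: M consumed = 1ξ₁ = 0.5 × 713 → ξ₁ = 356.5 mol.
Yield of V: 3ξ₂ / 713 = 2.29 → ξ₂ = 544.3 mol.
Outlet amounts (n = n₀ + Σ ν·ξ):
  M: 713 − 1(356.5) = 356.5
  R: 0 + 2(356.5) − 1(544.3) = 168.7
  V: 0 + 3(544.3) = 1633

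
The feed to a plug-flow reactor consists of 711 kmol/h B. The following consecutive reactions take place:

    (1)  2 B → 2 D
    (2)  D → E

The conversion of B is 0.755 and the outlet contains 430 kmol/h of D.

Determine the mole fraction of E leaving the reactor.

Conversion of B: B consumed = 2ξ₁ = 0.755 × 711 → ξ₁ = 268.4 kmol/h.
D balance: n_D = 0 + 2ξ₁ − 1ξ₂ = 430 → ξ₂ = (2·268.4 − 430)/1 = 106.8 kmol/h.
Outlet amounts (n = n₀ + Σ ν·ξ):
  B: 711 − 2(268.4) = 174.2
  D: 0 + 2(268.4) − 1(106.8) = 430
  E: 0 + 1(106.8) = 106.8
Total out = 711 kmol/h; y_E = 106.8 / 711 = 0.1502.

0.15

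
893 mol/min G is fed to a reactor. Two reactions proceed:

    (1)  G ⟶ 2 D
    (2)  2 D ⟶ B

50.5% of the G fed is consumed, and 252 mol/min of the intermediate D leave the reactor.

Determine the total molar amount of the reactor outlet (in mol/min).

1020 mol/min

Conversion of G: G consumed = 1ξ₁ = 0.505 × 893 → ξ₁ = 451 mol/min.
D balance: n_D = 0 + 2ξ₁ − 2ξ₂ = 252 → ξ₂ = (2·451 − 252)/2 = 325 mol/min.
Outlet amounts (n = n₀ + Σ ν·ξ):
  G: 893 − 1(451) = 442
  D: 0 + 2(451) − 2(325) = 252
  B: 0 + 1(325) = 325
Total out = 442 + 252 + 325 = 1019 mol/min.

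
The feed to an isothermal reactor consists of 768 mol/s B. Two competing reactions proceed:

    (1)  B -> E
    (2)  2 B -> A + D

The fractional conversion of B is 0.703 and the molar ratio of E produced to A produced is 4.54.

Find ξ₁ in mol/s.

ξ₁ = 375 mol/s

Conversion of B: B consumed = 0.703 × 768 = 539.9 mol/s = 1ξ₁ + 2ξ₂.
Selectivity: 1ξ₁ / (1ξ₂) = 4.54 → ξ₁ = 4.54 ξ₂.
Substitute: (1·4.54 + 2) ξ₂ = 539.9 → ξ₂ = 82.55 mol/s, ξ₁ = 374.8 mol/s.
Outlet amounts (n = n₀ + Σ ν·ξ):
  B: 768 − 1(374.8) − 2(82.55) = 228.1
  E: 0 + 1(374.8) = 374.8
  A: 0 + 1(82.55) = 82.55
  D: 0 + 1(82.55) = 82.55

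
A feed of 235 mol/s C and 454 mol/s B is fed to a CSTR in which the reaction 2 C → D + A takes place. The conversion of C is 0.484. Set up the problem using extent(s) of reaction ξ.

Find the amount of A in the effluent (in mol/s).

56.9 mol/s

C reacted = 0.484 × 235 = 113.7 mol/s; ν_C = −2, so ξ = 113.7/2 = 56.87 mol/s.
Outlet amounts (n = n₀ + ν ξ):
  C: 235 − 2(56.87) = 121.3
  D: 0 + 1(56.87) = 56.87
  A: 0 + 1(56.87) = 56.87
  B: 454 (inert)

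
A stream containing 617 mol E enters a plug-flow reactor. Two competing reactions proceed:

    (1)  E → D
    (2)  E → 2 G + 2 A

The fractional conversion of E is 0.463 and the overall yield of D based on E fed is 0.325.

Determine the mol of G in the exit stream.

Yield of D: 1ξ₁ / 617 = 0.325 → ξ₁ = 200.5 mol.
Conversion of E: 1ξ₁ + 1ξ₂ = 0.463 × 617 = 285.7 → ξ₂ = 85.15 mol.
Outlet amounts (n = n₀ + Σ ν·ξ):
  E: 617 − 1(200.5) − 1(85.15) = 331.3
  D: 0 + 1(200.5) = 200.5
  G: 0 + 2(85.15) = 170.3
  A: 0 + 2(85.15) = 170.3

170 mol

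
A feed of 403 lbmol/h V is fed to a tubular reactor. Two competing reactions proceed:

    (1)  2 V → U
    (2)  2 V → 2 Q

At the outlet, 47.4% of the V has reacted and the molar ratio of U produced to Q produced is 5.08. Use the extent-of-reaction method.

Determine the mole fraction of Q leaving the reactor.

Conversion of V: V consumed = 0.474 × 403 = 191 lbmol/h = 2ξ₁ + 2ξ₂.
Selectivity: 1ξ₁ / (2ξ₂) = 5.08 → ξ₁ = 10.16 ξ₂.
Substitute: (2·10.16 + 2) ξ₂ = 191 → ξ₂ = 8.558 lbmol/h, ξ₁ = 86.95 lbmol/h.
Outlet amounts (n = n₀ + Σ ν·ξ):
  V: 403 − 2(86.95) − 2(8.558) = 212
  U: 0 + 1(86.95) = 86.95
  Q: 0 + 2(8.558) = 17.12
Total out = 316 lbmol/h; y_Q = 17.12 / 316 = 0.05416.

0.0542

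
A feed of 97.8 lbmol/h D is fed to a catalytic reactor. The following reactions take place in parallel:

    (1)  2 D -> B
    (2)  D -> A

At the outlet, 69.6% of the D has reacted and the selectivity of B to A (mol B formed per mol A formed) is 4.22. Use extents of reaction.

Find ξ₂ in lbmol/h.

ξ₂ = 7.21 lbmol/h

Conversion of D: D consumed = 0.696 × 97.8 = 68.07 lbmol/h = 2ξ₁ + 1ξ₂.
Selectivity: 1ξ₁ / (1ξ₂) = 4.22 → ξ₁ = 4.22 ξ₂.
Substitute: (2·4.22 + 1) ξ₂ = 68.07 → ξ₂ = 7.211 lbmol/h, ξ₁ = 30.43 lbmol/h.
Outlet amounts (n = n₀ + Σ ν·ξ):
  D: 97.8 − 2(30.43) − 1(7.211) = 29.73
  B: 0 + 1(30.43) = 30.43
  A: 0 + 1(7.211) = 7.211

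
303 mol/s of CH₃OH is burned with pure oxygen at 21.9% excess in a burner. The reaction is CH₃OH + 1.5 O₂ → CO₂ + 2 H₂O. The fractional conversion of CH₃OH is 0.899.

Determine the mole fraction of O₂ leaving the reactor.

Stoichiometric O₂ = 1.5 × 303 = 454.5 mol/s; O₂ fed = 454.5 × 1.219 = 554 mol/s.
Fuel reacted = 0.899 × 303 → ξ = 272.4 mol/s.
Outlet (n = n₀ + ν ξ):
  CH₃OH: 303 − 1(272.4) = 30.6
  O₂: 554 − 1.5(272.4) = 145.4
  CO₂: 0 + 1(272.4) = 272.4
  H₂O: 0 + 2(272.4) = 544.8
Total out = 993.2 mol/s; y_O₂ = 145.4 / 993.2 = 0.1464.

0.146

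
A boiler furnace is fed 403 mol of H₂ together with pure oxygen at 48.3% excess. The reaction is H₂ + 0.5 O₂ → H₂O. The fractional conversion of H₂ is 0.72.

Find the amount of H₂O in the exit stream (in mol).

290 mol

Stoichiometric O₂ = 0.5 × 403 = 201.5 mol; O₂ fed = 201.5 × 1.483 = 298.8 mol.
Fuel reacted = 0.72 × 403 → ξ = 290.2 mol.
Outlet (n = n₀ + ν ξ):
  H₂: 403 − 1(290.2) = 112.8
  O₂: 298.8 − 0.5(290.2) = 153.7
  H₂O: 0 + 1(290.2) = 290.2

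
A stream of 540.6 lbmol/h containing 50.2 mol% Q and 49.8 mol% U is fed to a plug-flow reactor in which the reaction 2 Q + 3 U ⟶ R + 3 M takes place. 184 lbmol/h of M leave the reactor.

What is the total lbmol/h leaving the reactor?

479 lbmol/h

For M: n = n₀ + 3ξ → 184 = 0 + 3ξ, giving ξ = 61.33 lbmol/h.
Outlet amounts (n = n₀ + ν ξ):
  Q: 271.4 − 2(61.33) = 148.7
  U: 269.2 − 3(61.33) = 85.22
  R: 0 + 1(61.33) = 61.33
  M: 0 + 3(61.33) = 184
Total out = 148.7 + 85.22 + 61.33 + 184 = 479.3 lbmol/h.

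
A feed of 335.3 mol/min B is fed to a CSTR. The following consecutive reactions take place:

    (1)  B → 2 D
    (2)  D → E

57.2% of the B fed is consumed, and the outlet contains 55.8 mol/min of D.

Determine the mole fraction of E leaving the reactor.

Conversion of B: B consumed = 1ξ₁ = 0.572 × 335.3 → ξ₁ = 191.8 mol/min.
D balance: n_D = 0 + 2ξ₁ − 1ξ₂ = 55.8 → ξ₂ = (2·191.8 − 55.8)/1 = 327.8 mol/min.
Outlet amounts (n = n₀ + Σ ν·ξ):
  B: 335.3 − 1(191.8) = 143.5
  D: 0 + 2(191.8) − 1(327.8) = 55.8
  E: 0 + 1(327.8) = 327.8
Total out = 527.1 mol/min; y_E = 327.8 / 527.1 = 0.6219.

0.622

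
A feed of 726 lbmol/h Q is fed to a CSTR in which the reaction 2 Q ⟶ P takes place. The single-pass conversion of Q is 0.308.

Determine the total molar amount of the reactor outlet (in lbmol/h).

Q reacted = 0.308 × 726 = 223.6 lbmol/h; ν_Q = −2, so ξ = 223.6/2 = 111.8 lbmol/h.
Outlet amounts (n = n₀ + ν ξ):
  Q: 726 − 2(111.8) = 502.4
  P: 0 + 1(111.8) = 111.8
Total out = 502.4 + 111.8 = 614.2 lbmol/h.

614 lbmol/h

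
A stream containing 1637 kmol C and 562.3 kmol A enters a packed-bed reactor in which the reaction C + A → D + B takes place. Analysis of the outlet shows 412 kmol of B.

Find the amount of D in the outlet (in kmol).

For B: n = n₀ + 1ξ → 412 = 0 + 1ξ, giving ξ = 412 kmol.
Outlet amounts (n = n₀ + ν ξ):
  C: 1637 − 1(412) = 1225
  A: 562.3 − 1(412) = 150.3
  D: 0 + 1(412) = 412
  B: 0 + 1(412) = 412

412 kmol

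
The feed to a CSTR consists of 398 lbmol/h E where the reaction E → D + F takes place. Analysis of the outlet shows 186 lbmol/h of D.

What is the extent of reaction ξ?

For D: n = n₀ + 1ξ → 186 = 0 + 1ξ, giving ξ = 186 lbmol/h.
Outlet amounts (n = n₀ + ν ξ):
  E: 398 − 1(186) = 212
  D: 0 + 1(186) = 186
  F: 0 + 1(186) = 186

ξ = 186 lbmol/h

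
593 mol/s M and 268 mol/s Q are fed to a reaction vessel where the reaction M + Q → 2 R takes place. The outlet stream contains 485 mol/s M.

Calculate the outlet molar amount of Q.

For M: n = n₀ − 1ξ → 485 = 593 − 1ξ, giving ξ = 108 mol/s.
Outlet amounts (n = n₀ + ν ξ):
  M: 593 − 1(108) = 485
  Q: 268 − 1(108) = 160
  R: 0 + 2(108) = 216

160 mol/s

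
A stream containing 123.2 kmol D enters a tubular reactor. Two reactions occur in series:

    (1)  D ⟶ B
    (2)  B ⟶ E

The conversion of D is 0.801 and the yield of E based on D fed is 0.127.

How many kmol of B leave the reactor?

Conversion of D: D consumed = 1ξ₁ = 0.801 × 123.2 → ξ₁ = 98.68 kmol.
Yield of E: 1ξ₂ / 123.2 = 0.127 → ξ₂ = 15.65 kmol.
Outlet amounts (n = n₀ + Σ ν·ξ):
  D: 123.2 − 1(98.68) = 24.52
  B: 0 + 1(98.68) − 1(15.65) = 83.04
  E: 0 + 1(15.65) = 15.65

83 kmol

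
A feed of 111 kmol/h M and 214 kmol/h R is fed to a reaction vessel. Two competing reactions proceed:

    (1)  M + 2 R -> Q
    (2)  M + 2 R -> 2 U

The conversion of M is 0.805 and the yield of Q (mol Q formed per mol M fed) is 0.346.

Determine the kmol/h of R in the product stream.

35.3 kmol/h

Yield of Q: 1ξ₁ / 111 = 0.346 → ξ₁ = 38.41 kmol/h.
Conversion of M: 1ξ₁ + 1ξ₂ = 0.805 × 111 = 89.36 → ξ₂ = 50.95 kmol/h.
Outlet amounts (n = n₀ + Σ ν·ξ):
  M: 111 − 1(38.41) − 1(50.95) = 21.64
  R: 214 − 2(38.41) − 2(50.95) = 35.29
  Q: 0 + 1(38.41) = 38.41
  U: 0 + 2(50.95) = 101.9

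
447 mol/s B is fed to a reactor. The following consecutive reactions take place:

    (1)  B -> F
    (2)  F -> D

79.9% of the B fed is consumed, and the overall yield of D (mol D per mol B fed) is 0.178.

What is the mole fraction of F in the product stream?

0.621

Conversion of B: B consumed = 1ξ₁ = 0.799 × 447 → ξ₁ = 357.2 mol/s.
Yield of D: 1ξ₂ / 447 = 0.178 → ξ₂ = 79.57 mol/s.
Outlet amounts (n = n₀ + Σ ν·ξ):
  B: 447 − 1(357.2) = 89.85
  F: 0 + 1(357.2) − 1(79.57) = 277.6
  D: 0 + 1(79.57) = 79.57
Total out = 447 mol/s; y_F = 277.6 / 447 = 0.621.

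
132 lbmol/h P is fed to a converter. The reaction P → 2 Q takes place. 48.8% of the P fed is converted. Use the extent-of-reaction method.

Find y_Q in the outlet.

P reacted = 0.488 × 132 = 64.42 lbmol/h; ν_P = −1, so ξ = 64.42/1 = 64.42 lbmol/h.
Outlet amounts (n = n₀ + ν ξ):
  P: 132 − 1(64.42) = 67.58
  Q: 0 + 2(64.42) = 128.8
Total out = 196.4 lbmol/h; y_Q = 128.8 / 196.4 = 0.6559.

0.656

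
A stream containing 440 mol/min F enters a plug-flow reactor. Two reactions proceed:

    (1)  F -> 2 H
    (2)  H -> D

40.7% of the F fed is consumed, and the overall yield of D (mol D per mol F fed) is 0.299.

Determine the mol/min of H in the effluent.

227 mol/min

Conversion of F: F consumed = 1ξ₁ = 0.407 × 440 → ξ₁ = 179.1 mol/min.
Yield of D: 1ξ₂ / 440 = 0.299 → ξ₂ = 131.6 mol/min.
Outlet amounts (n = n₀ + Σ ν·ξ):
  F: 440 − 1(179.1) = 260.9
  H: 0 + 2(179.1) − 1(131.6) = 226.6
  D: 0 + 1(131.6) = 131.6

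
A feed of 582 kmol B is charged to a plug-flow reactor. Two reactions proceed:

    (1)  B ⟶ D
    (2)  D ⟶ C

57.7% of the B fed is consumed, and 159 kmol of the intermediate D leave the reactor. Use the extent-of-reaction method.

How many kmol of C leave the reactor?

Conversion of B: B consumed = 1ξ₁ = 0.577 × 582 → ξ₁ = 335.8 kmol.
D balance: n_D = 0 + 1ξ₁ − 1ξ₂ = 159 → ξ₂ = (1·335.8 − 159)/1 = 176.8 kmol.
Outlet amounts (n = n₀ + Σ ν·ξ):
  B: 582 − 1(335.8) = 246.2
  D: 0 + 1(335.8) − 1(176.8) = 159
  C: 0 + 1(176.8) = 176.8

177 kmol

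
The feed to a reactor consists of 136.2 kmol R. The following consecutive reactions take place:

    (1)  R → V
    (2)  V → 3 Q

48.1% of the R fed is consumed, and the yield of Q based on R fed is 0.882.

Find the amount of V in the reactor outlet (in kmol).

Conversion of R: R consumed = 1ξ₁ = 0.481 × 136.2 → ξ₁ = 65.51 kmol.
Yield of Q: 3ξ₂ / 136.2 = 0.882 → ξ₂ = 40.04 kmol.
Outlet amounts (n = n₀ + Σ ν·ξ):
  R: 136.2 − 1(65.51) = 70.69
  V: 0 + 1(65.51) − 1(40.04) = 25.47
  Q: 0 + 3(40.04) = 120.1

25.5 kmol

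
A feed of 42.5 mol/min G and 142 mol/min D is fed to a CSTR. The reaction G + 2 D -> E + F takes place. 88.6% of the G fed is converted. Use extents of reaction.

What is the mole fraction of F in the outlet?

G reacted = 0.886 × 42.5 = 37.66 mol/min; ν_G = −1, so ξ = 37.66/1 = 37.66 mol/min.
Outlet amounts (n = n₀ + ν ξ):
  G: 42.5 − 1(37.66) = 4.845
  D: 142 − 2(37.66) = 66.69
  E: 0 + 1(37.66) = 37.66
  F: 0 + 1(37.66) = 37.66
Total out = 146.8 mol/min; y_F = 37.66 / 146.8 = 0.2564.

0.256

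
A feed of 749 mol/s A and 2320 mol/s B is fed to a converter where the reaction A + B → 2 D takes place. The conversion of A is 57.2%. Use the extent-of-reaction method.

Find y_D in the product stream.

0.279

A reacted = 0.572 × 749 = 428.4 mol/s; ν_A = −1, so ξ = 428.4/1 = 428.4 mol/s.
Outlet amounts (n = n₀ + ν ξ):
  A: 749 − 1(428.4) = 320.6
  B: 2320 − 1(428.4) = 1892
  D: 0 + 2(428.4) = 856.9
Total out = 3069 mol/s; y_D = 856.9 / 3069 = 0.2792.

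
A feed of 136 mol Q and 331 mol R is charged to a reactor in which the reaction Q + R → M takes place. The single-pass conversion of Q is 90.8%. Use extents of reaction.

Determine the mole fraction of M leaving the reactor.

Q reacted = 0.908 × 136 = 123.5 mol; ν_Q = −1, so ξ = 123.5/1 = 123.5 mol.
Outlet amounts (n = n₀ + ν ξ):
  Q: 136 − 1(123.5) = 12.51
  R: 331 − 1(123.5) = 207.5
  M: 0 + 1(123.5) = 123.5
Total out = 343.5 mol; y_M = 123.5 / 343.5 = 0.3595.

0.359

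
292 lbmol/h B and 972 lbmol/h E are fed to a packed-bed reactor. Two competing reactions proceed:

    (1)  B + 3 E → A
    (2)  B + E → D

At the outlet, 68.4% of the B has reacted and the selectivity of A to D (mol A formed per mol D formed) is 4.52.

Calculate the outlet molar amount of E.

Conversion of B: B consumed = 0.684 × 292 = 199.7 lbmol/h = 1ξ₁ + 1ξ₂.
Selectivity: 1ξ₁ / (1ξ₂) = 4.52 → ξ₁ = 4.52 ξ₂.
Substitute: (1·4.52 + 1) ξ₂ = 199.7 → ξ₂ = 36.18 lbmol/h, ξ₁ = 163.5 lbmol/h.
Outlet amounts (n = n₀ + Σ ν·ξ):
  B: 292 − 1(163.5) − 1(36.18) = 92.27
  E: 972 − 3(163.5) − 1(36.18) = 445.2
  A: 0 + 1(163.5) = 163.5
  D: 0 + 1(36.18) = 36.18

445 lbmol/h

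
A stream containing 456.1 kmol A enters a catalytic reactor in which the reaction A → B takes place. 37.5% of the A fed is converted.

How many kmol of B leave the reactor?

171 kmol

A reacted = 0.375 × 456.1 = 171 kmol; ν_A = −1, so ξ = 171/1 = 171 kmol.
Outlet amounts (n = n₀ + ν ξ):
  A: 456.1 − 1(171) = 285.1
  B: 0 + 1(171) = 171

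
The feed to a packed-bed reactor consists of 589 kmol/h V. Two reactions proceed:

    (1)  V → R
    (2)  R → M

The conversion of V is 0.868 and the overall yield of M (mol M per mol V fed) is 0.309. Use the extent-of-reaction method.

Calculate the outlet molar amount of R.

329 kmol/h

Conversion of V: V consumed = 1ξ₁ = 0.868 × 589 → ξ₁ = 511.3 kmol/h.
Yield of M: 1ξ₂ / 589 = 0.309 → ξ₂ = 182 kmol/h.
Outlet amounts (n = n₀ + Σ ν·ξ):
  V: 589 − 1(511.3) = 77.75
  R: 0 + 1(511.3) − 1(182) = 329.3
  M: 0 + 1(182) = 182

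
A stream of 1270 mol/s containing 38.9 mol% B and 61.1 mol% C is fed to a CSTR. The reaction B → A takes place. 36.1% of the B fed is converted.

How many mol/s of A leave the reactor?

B reacted = 0.361 × 494 = 178.3 mol/s; ν_B = −1, so ξ = 178.3/1 = 178.3 mol/s.
Outlet amounts (n = n₀ + ν ξ):
  B: 494 − 1(178.3) = 315.7
  A: 0 + 1(178.3) = 178.3
  C: 776 (inert)

178 mol/s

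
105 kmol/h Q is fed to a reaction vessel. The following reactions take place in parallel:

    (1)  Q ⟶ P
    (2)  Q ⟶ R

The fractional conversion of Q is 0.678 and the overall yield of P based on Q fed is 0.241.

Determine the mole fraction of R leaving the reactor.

0.437

Yield of P: 1ξ₁ / 105 = 0.241 → ξ₁ = 25.3 kmol/h.
Conversion of Q: 1ξ₁ + 1ξ₂ = 0.678 × 105 = 71.19 → ξ₂ = 45.89 kmol/h.
Outlet amounts (n = n₀ + Σ ν·ξ):
  Q: 105 − 1(25.3) − 1(45.89) = 33.81
  P: 0 + 1(25.3) = 25.3
  R: 0 + 1(45.89) = 45.89
Total out = 105 kmol/h; y_R = 45.89 / 105 = 0.437.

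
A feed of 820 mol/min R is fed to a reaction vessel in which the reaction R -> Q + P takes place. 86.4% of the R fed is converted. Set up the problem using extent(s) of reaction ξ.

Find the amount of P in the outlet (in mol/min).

R reacted = 0.864 × 820 = 708.5 mol/min; ν_R = −1, so ξ = 708.5/1 = 708.5 mol/min.
Outlet amounts (n = n₀ + ν ξ):
  R: 820 − 1(708.5) = 111.5
  Q: 0 + 1(708.5) = 708.5
  P: 0 + 1(708.5) = 708.5

708 mol/min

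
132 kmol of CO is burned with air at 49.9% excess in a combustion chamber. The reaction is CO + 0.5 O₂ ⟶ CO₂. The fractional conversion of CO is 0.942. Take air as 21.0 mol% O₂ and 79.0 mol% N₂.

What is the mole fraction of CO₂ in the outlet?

Stoichiometric O₂ = 0.5 × 132 = 66 kmol; O₂ fed = 66 × 1.499 = 98.93 kmol.
N₂ fed = 98.93 × 79/21 = 372.2 kmol.
Fuel reacted = 0.942 × 132 → ξ = 124.3 kmol.
Outlet (n = n₀ + ν ξ):
  CO: 132 − 1(124.3) = 7.656
  O₂: 98.93 − 0.5(124.3) = 36.76
  N₂: 372.2 (inert)
  CO₂: 0 + 1(124.3) = 124.3
Total out = 540.9 kmol; y_CO₂ = 124.3 / 540.9 = 0.2299.

0.23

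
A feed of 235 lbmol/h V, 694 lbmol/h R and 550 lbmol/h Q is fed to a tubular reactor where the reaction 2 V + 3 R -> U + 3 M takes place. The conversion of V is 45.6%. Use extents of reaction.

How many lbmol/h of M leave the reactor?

V reacted = 0.456 × 235 = 107.2 lbmol/h; ν_V = −2, so ξ = 107.2/2 = 53.58 lbmol/h.
Outlet amounts (n = n₀ + ν ξ):
  V: 235 − 2(53.58) = 127.8
  R: 694 − 3(53.58) = 533.3
  U: 0 + 1(53.58) = 53.58
  M: 0 + 3(53.58) = 160.7
  Q: 550 (inert)

161 lbmol/h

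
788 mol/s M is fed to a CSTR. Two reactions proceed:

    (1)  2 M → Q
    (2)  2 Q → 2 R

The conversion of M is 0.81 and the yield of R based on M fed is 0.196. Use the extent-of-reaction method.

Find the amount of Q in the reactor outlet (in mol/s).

165 mol/s

Conversion of M: M consumed = 2ξ₁ = 0.81 × 788 → ξ₁ = 319.1 mol/s.
Yield of R: 2ξ₂ / 788 = 0.196 → ξ₂ = 77.22 mol/s.
Outlet amounts (n = n₀ + Σ ν·ξ):
  M: 788 − 2(319.1) = 149.7
  Q: 0 + 1(319.1) − 2(77.22) = 164.7
  R: 0 + 2(77.22) = 154.4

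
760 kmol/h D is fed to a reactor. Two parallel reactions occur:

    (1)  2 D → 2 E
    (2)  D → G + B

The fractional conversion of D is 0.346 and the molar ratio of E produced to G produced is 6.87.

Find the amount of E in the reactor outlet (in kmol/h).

230 kmol/h

Conversion of D: D consumed = 0.346 × 760 = 263 kmol/h = 2ξ₁ + 1ξ₂.
Selectivity: 2ξ₁ / (1ξ₂) = 6.87 → ξ₁ = 3.435 ξ₂.
Substitute: (2·3.435 + 1) ξ₂ = 263 → ξ₂ = 33.41 kmol/h, ξ₁ = 114.8 kmol/h.
Outlet amounts (n = n₀ + Σ ν·ξ):
  D: 760 − 2(114.8) − 1(33.41) = 497
  E: 0 + 2(114.8) = 229.5
  G: 0 + 1(33.41) = 33.41
  B: 0 + 1(33.41) = 33.41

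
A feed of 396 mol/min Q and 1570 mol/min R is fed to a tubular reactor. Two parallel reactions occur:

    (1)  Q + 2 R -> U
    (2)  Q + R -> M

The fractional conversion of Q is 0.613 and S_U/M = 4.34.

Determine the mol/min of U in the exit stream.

Conversion of Q: Q consumed = 0.613 × 396 = 242.7 mol/min = 1ξ₁ + 1ξ₂.
Selectivity: 1ξ₁ / (1ξ₂) = 4.34 → ξ₁ = 4.34 ξ₂.
Substitute: (1·4.34 + 1) ξ₂ = 242.7 → ξ₂ = 45.46 mol/min, ξ₁ = 197.3 mol/min.
Outlet amounts (n = n₀ + Σ ν·ξ):
  Q: 396 − 1(197.3) − 1(45.46) = 153.3
  R: 1570 − 2(197.3) − 1(45.46) = 1130
  U: 0 + 1(197.3) = 197.3
  M: 0 + 1(45.46) = 45.46

197 mol/min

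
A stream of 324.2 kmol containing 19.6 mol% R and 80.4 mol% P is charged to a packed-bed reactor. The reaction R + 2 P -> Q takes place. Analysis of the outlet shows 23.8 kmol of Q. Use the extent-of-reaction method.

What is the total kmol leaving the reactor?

For Q: n = n₀ + 1ξ → 23.8 = 0 + 1ξ, giving ξ = 23.8 kmol.
Outlet amounts (n = n₀ + ν ξ):
  R: 63.54 − 1(23.8) = 39.74
  P: 260.7 − 2(23.8) = 213.1
  Q: 0 + 1(23.8) = 23.8
Total out = 39.74 + 213.1 + 23.8 = 276.6 kmol.

277 kmol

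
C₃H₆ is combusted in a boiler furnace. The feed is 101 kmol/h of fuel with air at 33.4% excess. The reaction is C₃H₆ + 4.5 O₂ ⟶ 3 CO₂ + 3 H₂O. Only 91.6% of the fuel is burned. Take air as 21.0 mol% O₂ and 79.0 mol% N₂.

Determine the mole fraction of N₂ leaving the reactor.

Stoichiometric O₂ = 4.5 × 101 = 454.5 kmol/h; O₂ fed = 454.5 × 1.334 = 606.3 kmol/h.
N₂ fed = 606.3 × 79/21 = 2281 kmol/h.
Fuel reacted = 0.916 × 101 → ξ = 92.52 kmol/h.
Outlet (n = n₀ + ν ξ):
  C₃H₆: 101 − 1(92.52) = 8.484
  O₂: 606.3 − 4.5(92.52) = 190
  N₂: 2281 (inert)
  CO₂: 0 + 3(92.52) = 277.5
  H₂O: 0 + 3(92.52) = 277.5
Total out = 3034 kmol/h; y_N₂ = 2281 / 3034 = 0.7517.

0.752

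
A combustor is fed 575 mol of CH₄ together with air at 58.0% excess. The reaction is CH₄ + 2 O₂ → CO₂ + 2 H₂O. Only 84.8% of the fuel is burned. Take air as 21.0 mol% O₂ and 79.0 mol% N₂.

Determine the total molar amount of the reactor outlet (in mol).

Stoichiometric O₂ = 2 × 575 = 1150 mol; O₂ fed = 1150 × 1.580 = 1817 mol.
N₂ fed = 1817 × 79/21 = 6835 mol.
Fuel reacted = 0.848 × 575 → ξ = 487.6 mol.
Outlet (n = n₀ + ν ξ):
  CH₄: 575 − 1(487.6) = 87.4
  O₂: 1817 − 2(487.6) = 841.8
  N₂: 6835 (inert)
  CO₂: 0 + 1(487.6) = 487.6
  H₂O: 0 + 2(487.6) = 975.2
Total out = 87.4 + 841.8 + 6835 + 487.6 + 975.2 = 9227 mol.

9230 mol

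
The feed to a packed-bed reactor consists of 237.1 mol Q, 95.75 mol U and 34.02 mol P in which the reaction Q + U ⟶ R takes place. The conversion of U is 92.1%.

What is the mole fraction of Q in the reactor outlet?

U reacted = 0.921 × 95.75 = 88.19 mol; ν_U = −1, so ξ = 88.19/1 = 88.19 mol.
Outlet amounts (n = n₀ + ν ξ):
  Q: 237.1 − 1(88.19) = 148.9
  U: 95.75 − 1(88.19) = 7.564
  R: 0 + 1(88.19) = 88.19
  P: 34.02 (inert)
Total out = 278.7 mol; y_Q = 148.9 / 278.7 = 0.5343.

0.534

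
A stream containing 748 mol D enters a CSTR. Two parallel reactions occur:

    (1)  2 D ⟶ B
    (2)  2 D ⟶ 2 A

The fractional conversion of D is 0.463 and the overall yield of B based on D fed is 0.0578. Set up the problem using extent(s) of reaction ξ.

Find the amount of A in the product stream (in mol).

Yield of B: 1ξ₁ / 748 = 0.0578 → ξ₁ = 43.23 mol.
Conversion of D: 2ξ₁ + 2ξ₂ = 0.463 × 748 = 346.3 → ξ₂ = 129.9 mol.
Outlet amounts (n = n₀ + Σ ν·ξ):
  D: 748 − 2(43.23) − 2(129.9) = 401.7
  B: 0 + 1(43.23) = 43.23
  A: 0 + 2(129.9) = 259.9

260 mol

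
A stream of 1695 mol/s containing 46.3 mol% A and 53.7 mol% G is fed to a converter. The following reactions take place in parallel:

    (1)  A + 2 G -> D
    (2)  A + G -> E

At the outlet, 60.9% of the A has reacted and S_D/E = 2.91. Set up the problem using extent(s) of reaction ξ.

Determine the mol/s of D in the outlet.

Conversion of A: A consumed = 0.609 × 784.8 = 477.9 mol/s = 1ξ₁ + 1ξ₂.
Selectivity: 1ξ₁ / (1ξ₂) = 2.91 → ξ₁ = 2.91 ξ₂.
Substitute: (1·2.91 + 1) ξ₂ = 477.9 → ξ₂ = 122.2 mol/s, ξ₁ = 355.7 mol/s.
Outlet amounts (n = n₀ + Σ ν·ξ):
  A: 784.8 − 1(355.7) − 1(122.2) = 306.9
  G: 910.2 − 2(355.7) − 1(122.2) = 76.58
  D: 0 + 1(355.7) = 355.7
  E: 0 + 1(122.2) = 122.2

356 mol/s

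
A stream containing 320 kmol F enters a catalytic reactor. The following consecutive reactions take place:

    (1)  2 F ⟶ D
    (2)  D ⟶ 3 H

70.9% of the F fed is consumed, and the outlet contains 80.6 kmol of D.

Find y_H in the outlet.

Conversion of F: F consumed = 2ξ₁ = 0.709 × 320 → ξ₁ = 113.4 kmol.
D balance: n_D = 0 + 1ξ₁ − 1ξ₂ = 80.6 → ξ₂ = (1·113.4 − 80.6)/1 = 32.84 kmol.
Outlet amounts (n = n₀ + Σ ν·ξ):
  F: 320 − 2(113.4) = 93.12
  D: 0 + 1(113.4) − 1(32.84) = 80.6
  H: 0 + 3(32.84) = 98.52
Total out = 272.2 kmol; y_H = 98.52 / 272.2 = 0.3619.

0.362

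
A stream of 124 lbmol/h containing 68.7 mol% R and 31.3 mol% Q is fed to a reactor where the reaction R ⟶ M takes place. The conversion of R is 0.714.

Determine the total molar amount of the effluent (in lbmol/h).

R reacted = 0.714 × 85.19 = 60.82 lbmol/h; ν_R = −1, so ξ = 60.82/1 = 60.82 lbmol/h.
Outlet amounts (n = n₀ + ν ξ):
  R: 85.19 − 1(60.82) = 24.36
  M: 0 + 1(60.82) = 60.82
  Q: 38.81 (inert)
Total out = 24.36 + 60.82 + 38.81 = 124 lbmol/h.

124 lbmol/h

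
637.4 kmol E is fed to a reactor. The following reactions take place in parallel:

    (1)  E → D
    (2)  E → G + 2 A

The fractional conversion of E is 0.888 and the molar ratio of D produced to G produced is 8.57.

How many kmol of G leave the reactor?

59.1 kmol

Conversion of E: E consumed = 0.888 × 637.4 = 566 kmol = 1ξ₁ + 1ξ₂.
Selectivity: 1ξ₁ / (1ξ₂) = 8.57 → ξ₁ = 8.57 ξ₂.
Substitute: (1·8.57 + 1) ξ₂ = 566 → ξ₂ = 59.14 kmol, ξ₁ = 506.9 kmol.
Outlet amounts (n = n₀ + Σ ν·ξ):
  E: 637.4 − 1(506.9) − 1(59.14) = 71.39
  D: 0 + 1(506.9) = 506.9
  G: 0 + 1(59.14) = 59.14
  A: 0 + 2(59.14) = 118.3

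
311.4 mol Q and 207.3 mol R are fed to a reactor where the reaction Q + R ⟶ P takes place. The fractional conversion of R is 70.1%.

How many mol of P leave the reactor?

145 mol

R reacted = 0.701 × 207.3 = 145.3 mol; ν_R = −1, so ξ = 145.3/1 = 145.3 mol.
Outlet amounts (n = n₀ + ν ξ):
  Q: 311.4 − 1(145.3) = 166.1
  R: 207.3 − 1(145.3) = 61.98
  P: 0 + 1(145.3) = 145.3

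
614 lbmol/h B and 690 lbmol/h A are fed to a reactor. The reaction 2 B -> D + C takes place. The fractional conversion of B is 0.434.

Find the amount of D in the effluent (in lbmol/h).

B reacted = 0.434 × 614 = 266.5 lbmol/h; ν_B = −2, so ξ = 266.5/2 = 133.2 lbmol/h.
Outlet amounts (n = n₀ + ν ξ):
  B: 614 − 2(133.2) = 347.5
  D: 0 + 1(133.2) = 133.2
  C: 0 + 1(133.2) = 133.2
  A: 690 (inert)

133 lbmol/h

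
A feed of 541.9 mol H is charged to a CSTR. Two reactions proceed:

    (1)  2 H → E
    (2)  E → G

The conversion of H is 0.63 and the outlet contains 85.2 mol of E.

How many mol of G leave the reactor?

Conversion of H: H consumed = 2ξ₁ = 0.63 × 541.9 → ξ₁ = 170.7 mol.
E balance: n_E = 0 + 1ξ₁ − 1ξ₂ = 85.2 → ξ₂ = (1·170.7 − 85.2)/1 = 85.5 mol.
Outlet amounts (n = n₀ + Σ ν·ξ):
  H: 541.9 − 2(170.7) = 200.5
  E: 0 + 1(170.7) − 1(85.5) = 85.2
  G: 0 + 1(85.5) = 85.5

85.5 mol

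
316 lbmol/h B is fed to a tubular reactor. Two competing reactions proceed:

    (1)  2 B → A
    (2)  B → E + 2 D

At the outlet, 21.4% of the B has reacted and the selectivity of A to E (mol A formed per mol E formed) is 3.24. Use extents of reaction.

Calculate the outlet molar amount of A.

Conversion of B: B consumed = 0.214 × 316 = 67.62 lbmol/h = 2ξ₁ + 1ξ₂.
Selectivity: 1ξ₁ / (1ξ₂) = 3.24 → ξ₁ = 3.24 ξ₂.
Substitute: (2·3.24 + 1) ξ₂ = 67.62 → ξ₂ = 9.041 lbmol/h, ξ₁ = 29.29 lbmol/h.
Outlet amounts (n = n₀ + Σ ν·ξ):
  B: 316 − 2(29.29) − 1(9.041) = 248.4
  A: 0 + 1(29.29) = 29.29
  E: 0 + 1(9.041) = 9.041
  D: 0 + 2(9.041) = 18.08

29.3 lbmol/h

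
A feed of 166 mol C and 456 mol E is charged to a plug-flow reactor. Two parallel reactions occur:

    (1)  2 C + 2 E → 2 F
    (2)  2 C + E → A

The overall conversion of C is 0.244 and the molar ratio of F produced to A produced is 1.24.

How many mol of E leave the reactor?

Conversion of C: C consumed = 0.244 × 166 = 40.5 mol = 2ξ₁ + 2ξ₂.
Selectivity: 2ξ₁ / (1ξ₂) = 1.24 → ξ₁ = 0.62 ξ₂.
Substitute: (2·0.62 + 2) ξ₂ = 40.5 → ξ₂ = 12.5 mol, ξ₁ = 7.751 mol.
Outlet amounts (n = n₀ + Σ ν·ξ):
  C: 166 − 2(7.751) − 2(12.5) = 125.5
  E: 456 − 2(7.751) − 1(12.5) = 428
  F: 0 + 2(7.751) = 15.5
  A: 0 + 1(12.5) = 12.5

428 mol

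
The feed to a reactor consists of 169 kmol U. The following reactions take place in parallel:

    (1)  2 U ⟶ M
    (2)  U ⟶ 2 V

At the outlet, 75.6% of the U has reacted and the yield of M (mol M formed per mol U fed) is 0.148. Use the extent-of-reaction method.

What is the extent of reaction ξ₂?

ξ₂ = 77.7 kmol

Yield of M: 1ξ₁ / 169 = 0.148 → ξ₁ = 25.01 kmol.
Conversion of U: 2ξ₁ + 1ξ₂ = 0.756 × 169 = 127.8 → ξ₂ = 77.74 kmol.
Outlet amounts (n = n₀ + Σ ν·ξ):
  U: 169 − 2(25.01) − 1(77.74) = 41.24
  M: 0 + 1(25.01) = 25.01
  V: 0 + 2(77.74) = 155.5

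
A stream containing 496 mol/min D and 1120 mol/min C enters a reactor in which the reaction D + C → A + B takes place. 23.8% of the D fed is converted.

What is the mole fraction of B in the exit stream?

0.073

D reacted = 0.238 × 496 = 118 mol/min; ν_D = −1, so ξ = 118/1 = 118 mol/min.
Outlet amounts (n = n₀ + ν ξ):
  D: 496 − 1(118) = 378
  C: 1120 − 1(118) = 1002
  A: 0 + 1(118) = 118
  B: 0 + 1(118) = 118
Total out = 1616 mol/min; y_B = 118 / 1616 = 0.07305.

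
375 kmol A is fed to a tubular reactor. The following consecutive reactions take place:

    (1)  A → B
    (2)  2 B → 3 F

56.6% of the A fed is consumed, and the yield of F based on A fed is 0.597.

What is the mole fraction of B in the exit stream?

0.14

Conversion of A: A consumed = 1ξ₁ = 0.566 × 375 → ξ₁ = 212.2 kmol.
Yield of F: 3ξ₂ / 375 = 0.597 → ξ₂ = 74.62 kmol.
Outlet amounts (n = n₀ + Σ ν·ξ):
  A: 375 − 1(212.2) = 162.8
  B: 0 + 1(212.2) − 2(74.62) = 63
  F: 0 + 3(74.62) = 223.9
Total out = 449.6 kmol; y_B = 63 / 449.6 = 0.1401.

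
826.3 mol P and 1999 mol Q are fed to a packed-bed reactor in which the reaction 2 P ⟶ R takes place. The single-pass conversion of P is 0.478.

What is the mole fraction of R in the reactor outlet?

P reacted = 0.478 × 826.3 = 395 mol; ν_P = −2, so ξ = 395/2 = 197.5 mol.
Outlet amounts (n = n₀ + ν ξ):
  P: 826.3 − 2(197.5) = 431.3
  R: 0 + 1(197.5) = 197.5
  Q: 1999 (inert)
Total out = 2628 mol; y_R = 197.5 / 2628 = 0.07515.

0.0752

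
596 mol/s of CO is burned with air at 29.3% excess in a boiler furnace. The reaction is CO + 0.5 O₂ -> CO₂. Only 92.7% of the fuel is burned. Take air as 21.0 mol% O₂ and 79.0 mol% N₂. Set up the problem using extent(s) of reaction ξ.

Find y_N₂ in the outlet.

0.673

Stoichiometric O₂ = 0.5 × 596 = 298 mol/s; O₂ fed = 298 × 1.293 = 385.3 mol/s.
N₂ fed = 385.3 × 79/21 = 1450 mol/s.
Fuel reacted = 0.927 × 596 → ξ = 552.5 mol/s.
Outlet (n = n₀ + ν ξ):
  CO: 596 − 1(552.5) = 43.51
  O₂: 385.3 − 0.5(552.5) = 109.1
  N₂: 1450 (inert)
  CO₂: 0 + 1(552.5) = 552.5
Total out = 2155 mol/s; y_N₂ = 1450 / 2155 = 0.6728.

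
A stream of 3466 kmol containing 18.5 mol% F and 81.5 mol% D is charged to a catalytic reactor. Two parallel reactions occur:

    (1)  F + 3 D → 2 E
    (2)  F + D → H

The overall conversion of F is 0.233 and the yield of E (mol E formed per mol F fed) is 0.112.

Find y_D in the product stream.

0.794

Yield of E: 2ξ₁ / 641.2 = 0.112 → ξ₁ = 35.91 kmol.
Conversion of F: 1ξ₁ + 1ξ₂ = 0.233 × 641.2 = 149.4 → ξ₂ = 113.5 kmol.
Outlet amounts (n = n₀ + Σ ν·ξ):
  F: 641.2 − 1(35.91) − 1(113.5) = 491.8
  D: 2825 − 3(35.91) − 1(113.5) = 2604
  E: 0 + 2(35.91) = 71.82
  H: 0 + 1(113.5) = 113.5
Total out = 3281 kmol; y_D = 2604 / 3281 = 0.7936.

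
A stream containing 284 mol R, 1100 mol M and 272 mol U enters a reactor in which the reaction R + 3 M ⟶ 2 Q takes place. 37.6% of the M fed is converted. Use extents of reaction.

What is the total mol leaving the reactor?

M reacted = 0.376 × 1100 = 413.6 mol; ν_M = −3, so ξ = 413.6/3 = 137.9 mol.
Outlet amounts (n = n₀ + ν ξ):
  R: 284 − 1(137.9) = 146.1
  M: 1100 − 3(137.9) = 686.4
  Q: 0 + 2(137.9) = 275.7
  U: 272 (inert)
Total out = 146.1 + 686.4 + 275.7 + 272 = 1380 mol.

1380 mol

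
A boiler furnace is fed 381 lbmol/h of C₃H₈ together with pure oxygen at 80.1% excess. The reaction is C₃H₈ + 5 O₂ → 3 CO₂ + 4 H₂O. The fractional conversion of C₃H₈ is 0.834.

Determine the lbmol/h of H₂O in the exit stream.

Stoichiometric O₂ = 5 × 381 = 1905 lbmol/h; O₂ fed = 1905 × 1.801 = 3431 lbmol/h.
Fuel reacted = 0.834 × 381 → ξ = 317.8 lbmol/h.
Outlet (n = n₀ + ν ξ):
  C₃H₈: 381 − 1(317.8) = 63.25
  O₂: 3431 − 5(317.8) = 1842
  CO₂: 0 + 3(317.8) = 953.3
  H₂O: 0 + 4(317.8) = 1271

1270 lbmol/h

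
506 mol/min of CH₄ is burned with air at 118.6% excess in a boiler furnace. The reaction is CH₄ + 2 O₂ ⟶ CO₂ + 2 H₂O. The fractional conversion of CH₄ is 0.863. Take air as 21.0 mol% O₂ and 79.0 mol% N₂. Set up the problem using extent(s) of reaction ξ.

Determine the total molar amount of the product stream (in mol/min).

11000 mol/min

Stoichiometric O₂ = 2 × 506 = 1012 mol/min; O₂ fed = 1012 × 2.186 = 2212 mol/min.
N₂ fed = 2212 × 79/21 = 8322 mol/min.
Fuel reacted = 0.863 × 506 → ξ = 436.7 mol/min.
Outlet (n = n₀ + ν ξ):
  CH₄: 506 − 1(436.7) = 69.32
  O₂: 2212 − 2(436.7) = 1339
  N₂: 8322 (inert)
  CO₂: 0 + 1(436.7) = 436.7
  H₂O: 0 + 2(436.7) = 873.4
Total out = 69.32 + 1339 + 8322 + 436.7 + 873.4 = 11040 mol/min.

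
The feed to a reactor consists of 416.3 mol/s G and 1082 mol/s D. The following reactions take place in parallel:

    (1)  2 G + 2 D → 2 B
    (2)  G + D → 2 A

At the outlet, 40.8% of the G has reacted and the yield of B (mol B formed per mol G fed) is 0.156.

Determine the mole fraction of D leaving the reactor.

0.636

Yield of B: 2ξ₁ / 416.3 = 0.156 → ξ₁ = 32.47 mol/s.
Conversion of G: 2ξ₁ + 1ξ₂ = 0.408 × 416.3 = 169.9 → ξ₂ = 104.9 mol/s.
Outlet amounts (n = n₀ + Σ ν·ξ):
  G: 416.3 − 2(32.47) − 1(104.9) = 246.4
  D: 1082 − 2(32.47) − 1(104.9) = 912.1
  B: 0 + 2(32.47) = 64.94
  A: 0 + 2(104.9) = 209.8
Total out = 1433 mol/s; y_D = 912.1 / 1433 = 0.6364.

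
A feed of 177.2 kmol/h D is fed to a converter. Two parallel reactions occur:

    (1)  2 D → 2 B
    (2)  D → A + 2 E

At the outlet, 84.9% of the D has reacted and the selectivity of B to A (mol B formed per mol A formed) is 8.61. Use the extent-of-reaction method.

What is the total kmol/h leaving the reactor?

209 kmol/h

Conversion of D: D consumed = 0.849 × 177.2 = 150.4 kmol/h = 2ξ₁ + 1ξ₂.
Selectivity: 2ξ₁ / (1ξ₂) = 8.61 → ξ₁ = 4.305 ξ₂.
Substitute: (2·4.305 + 1) ξ₂ = 150.4 → ξ₂ = 15.65 kmol/h, ξ₁ = 67.39 kmol/h.
Outlet amounts (n = n₀ + Σ ν·ξ):
  D: 177.2 − 2(67.39) − 1(15.65) = 26.76
  B: 0 + 2(67.39) = 134.8
  A: 0 + 1(15.65) = 15.65
  E: 0 + 2(15.65) = 31.31
Total out = 26.76 + 134.8 + 15.65 + 31.31 = 208.5 kmol/h.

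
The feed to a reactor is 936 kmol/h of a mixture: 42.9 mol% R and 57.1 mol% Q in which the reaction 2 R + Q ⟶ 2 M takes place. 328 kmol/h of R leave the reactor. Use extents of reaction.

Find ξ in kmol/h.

For R: n = n₀ − 2ξ → 328 = 401.5 − 2ξ, giving ξ = 36.77 kmol/h.
Outlet amounts (n = n₀ + ν ξ):
  R: 401.5 − 2(36.77) = 328
  Q: 534.5 − 1(36.77) = 497.7
  M: 0 + 2(36.77) = 73.54

ξ = 36.8 kmol/h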